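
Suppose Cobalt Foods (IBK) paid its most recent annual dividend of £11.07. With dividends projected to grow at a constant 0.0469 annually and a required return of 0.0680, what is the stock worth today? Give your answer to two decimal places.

Gordon growth model: P₀ = D₁/(r − g). D₁ = 11.07 × (1 + 0.0469) = 11.5892.
P₀ = 11.5892 / (0.068 − 0.0469) = 11.5892 / 0.0211 = 549.2504

£549.25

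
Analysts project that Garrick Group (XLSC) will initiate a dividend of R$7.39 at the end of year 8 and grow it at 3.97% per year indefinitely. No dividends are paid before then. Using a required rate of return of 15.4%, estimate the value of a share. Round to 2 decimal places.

Deferred-dividend DDM. At t=7 the remaining stream is a growing perpetuity with first payment D_8 = 7.39.
V_7 = D_8/(r−g) = 7.39/(0.154−0.0397) = 64.6544
P₀ = V_7/(1+r)^7 = 64.6544/(1+0.154)^7 = 23.7223

R$23.72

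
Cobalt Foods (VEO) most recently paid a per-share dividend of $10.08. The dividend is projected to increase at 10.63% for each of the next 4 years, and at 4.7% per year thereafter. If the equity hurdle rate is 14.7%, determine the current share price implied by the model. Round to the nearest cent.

Two-stage DDM. Project D₁…D_4 at 0.1063, terminal growth 0.047, discount at r = 0.147.
D_1 = 11.1515
D_2 = 12.3369
D_3 = 13.6483
D_4 = 15.0991
Terminal value at t=4: TV = D_5/(r−g) = 15.8088/(0.147−0.047) = 158.0880
P₀ = 11.1515/(1+0.147)^1 + 12.3369/(1+0.147)^2 + 13.6483/(1+0.147)^3 + 15.0991/(1+0.147)^4 + 158.0880/(1+0.147)^4 = 128.2046

$128.20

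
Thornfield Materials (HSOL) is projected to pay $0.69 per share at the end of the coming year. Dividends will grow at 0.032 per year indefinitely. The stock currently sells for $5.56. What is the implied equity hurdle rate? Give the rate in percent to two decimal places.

Rearranging the constant-growth DDM: r = D₁/P₀ + g.
r = 0.6900 / 5.56 + 0.032 = 0.12410 + 0.032 = 0.15610

15.61%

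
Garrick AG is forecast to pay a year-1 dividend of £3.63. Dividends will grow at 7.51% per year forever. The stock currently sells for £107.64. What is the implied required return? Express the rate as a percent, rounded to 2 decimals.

Rearranging the constant-growth DDM: r = D₁/P₀ + g.
r = 3.6300 / 107.64 + 0.0751 = 0.03372 + 0.0751 = 0.10882

10.88%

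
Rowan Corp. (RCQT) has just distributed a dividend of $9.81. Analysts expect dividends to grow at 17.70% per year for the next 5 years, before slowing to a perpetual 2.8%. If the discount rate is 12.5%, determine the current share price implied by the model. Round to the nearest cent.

Two-stage DDM. Project D₁…D_5 at 0.177, terminal growth 0.028, discount at r = 0.125.
D_1 = 11.5464
D_2 = 13.5901
D_3 = 15.9955
D_4 = 18.8267
D_5 = 22.1591
Terminal value at t=5: TV = D_6/(r−g) = 22.7795/(0.125−0.028) = 234.8403
P₀ = 11.5464/(1+0.125)^1 + 13.5901/(1+0.125)^2 + 15.9955/(1+0.125)^3 + 18.8267/(1+0.125)^4 + 22.1591/(1+0.125)^5 + 234.8403/(1+0.125)^5 = 186.6053

$186.61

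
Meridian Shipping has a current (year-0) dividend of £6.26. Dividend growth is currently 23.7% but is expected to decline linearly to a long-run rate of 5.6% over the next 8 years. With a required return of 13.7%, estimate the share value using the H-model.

H-model: P₀ = D₀[(1+g_L) + H(g_S−g_L)]/(r−g_L), with H = 8/2 = 4.
P₀ = 6.26 × [(1+0.056) + 4×(0.237−0.056)] / (0.137−0.056)
   = 6.26 × 1.7800 / 0.081 = 137.5654

£137.57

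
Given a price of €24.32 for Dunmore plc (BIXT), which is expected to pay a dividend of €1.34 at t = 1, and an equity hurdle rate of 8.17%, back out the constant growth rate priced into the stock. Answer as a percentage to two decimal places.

From P₀ = D₁/(r − g), the implied growth is g = r − D₁/P₀.
g = 0.0817 − 1.34/24.32 = 0.0817 − 0.05510 = 0.02660

2.66%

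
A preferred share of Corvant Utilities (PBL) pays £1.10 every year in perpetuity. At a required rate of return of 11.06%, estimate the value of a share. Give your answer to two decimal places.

£9.95

Zero-growth DDM (perpetuity): P₀ = D/r = 1.10 / 0.1106 = 9.9458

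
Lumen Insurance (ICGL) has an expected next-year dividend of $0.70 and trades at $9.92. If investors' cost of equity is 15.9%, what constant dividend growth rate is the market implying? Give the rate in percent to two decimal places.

From P₀ = D₁/(r − g), the implied growth is g = r − D₁/P₀.
g = 0.159 − 0.70/9.92 = 0.159 − 0.07056 = 0.08844

8.84%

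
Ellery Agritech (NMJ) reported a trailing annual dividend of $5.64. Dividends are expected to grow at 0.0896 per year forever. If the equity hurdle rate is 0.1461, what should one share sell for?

$108.77

Gordon growth model: P₀ = D₁/(r − g). D₁ = 5.64 × (1 + 0.0896) = 6.1453.
P₀ = 6.1453 / (0.1461 − 0.0896) = 6.1453 / 0.0565 = 108.7672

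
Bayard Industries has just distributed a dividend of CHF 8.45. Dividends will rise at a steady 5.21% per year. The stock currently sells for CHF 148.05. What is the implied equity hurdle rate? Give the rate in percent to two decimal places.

11.21%

Rearranging the constant-growth DDM: r = D₁/P₀ + g.
D₁ = 8.45 × (1 + 0.0521) = 8.8902.
r = 8.8902 / 148.05 + 0.0521 = 0.06005 + 0.0521 = 0.11215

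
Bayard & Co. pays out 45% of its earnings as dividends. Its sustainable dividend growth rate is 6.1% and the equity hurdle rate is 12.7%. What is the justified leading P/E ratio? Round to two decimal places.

6.82

Justified leading P/E = b/(r−g) = 0.45/(0.127−0.061) = 6.8182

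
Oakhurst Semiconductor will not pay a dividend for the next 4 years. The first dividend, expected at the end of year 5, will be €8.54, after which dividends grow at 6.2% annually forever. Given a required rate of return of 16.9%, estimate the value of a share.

Deferred-dividend DDM. At t=4 the remaining stream is a growing perpetuity with first payment D_5 = 8.54.
V_4 = D_5/(r−g) = 8.54/(0.169−0.062) = 79.8131
P₀ = V_4/(1+r)^4 = 79.8131/(1+0.169)^4 = 42.7382

€42.74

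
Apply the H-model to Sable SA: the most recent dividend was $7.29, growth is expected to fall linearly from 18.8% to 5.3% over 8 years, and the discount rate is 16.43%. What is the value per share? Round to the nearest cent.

$104.34

H-model: P₀ = D₀[(1+g_L) + H(g_S−g_L)]/(r−g_L), with H = 8/2 = 4.
P₀ = 7.29 × [(1+0.053) + 4×(0.188−0.053)] / (0.1643−0.053)
   = 7.29 × 1.5930 / 0.1113 = 104.3394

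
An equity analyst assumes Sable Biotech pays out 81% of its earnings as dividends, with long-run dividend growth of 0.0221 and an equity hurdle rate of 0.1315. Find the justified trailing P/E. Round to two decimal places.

7.57

Justified trailing P/E = b(1+g)/(r−g) = 0.81×(1+0.0221)/(0.1315−0.0221) = 7.5677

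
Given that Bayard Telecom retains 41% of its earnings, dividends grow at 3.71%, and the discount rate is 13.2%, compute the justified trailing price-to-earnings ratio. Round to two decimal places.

Payout ratio b = 1 − 0.41 = 0.59.
Justified trailing P/E = b(1+g)/(r−g) = 0.59×(1+0.0371)/(0.132−0.0371) = 6.4477

6.45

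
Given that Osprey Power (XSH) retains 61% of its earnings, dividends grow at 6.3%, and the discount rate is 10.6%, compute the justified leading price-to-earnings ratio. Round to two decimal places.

Payout ratio b = 1 − 0.61 = 0.39.
Justified leading P/E = b/(r−g) = 0.39/(0.106−0.063) = 9.0698

9.07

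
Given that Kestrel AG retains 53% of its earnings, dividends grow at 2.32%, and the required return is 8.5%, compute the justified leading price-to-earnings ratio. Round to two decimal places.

7.61

Payout ratio b = 1 − 0.53 = 0.47.
Justified leading P/E = b/(r−g) = 0.47/(0.085−0.0232) = 7.6052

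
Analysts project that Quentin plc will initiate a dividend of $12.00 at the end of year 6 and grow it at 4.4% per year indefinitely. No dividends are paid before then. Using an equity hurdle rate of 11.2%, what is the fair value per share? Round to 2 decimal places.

Deferred-dividend DDM. At t=5 the remaining stream is a growing perpetuity with first payment D_6 = 12.00.
V_5 = D_6/(r−g) = 12.00/(0.112−0.044) = 176.4706
P₀ = V_5/(1+r)^5 = 176.4706/(1+0.112)^5 = 103.7883

$103.79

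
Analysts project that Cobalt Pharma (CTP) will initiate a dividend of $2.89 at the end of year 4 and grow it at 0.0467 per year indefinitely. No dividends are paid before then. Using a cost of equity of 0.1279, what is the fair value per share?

$24.80

Deferred-dividend DDM. At t=3 the remaining stream is a growing perpetuity with first payment D_4 = 2.89.
V_3 = D_4/(r−g) = 2.89/(0.1279−0.0467) = 35.5911
P₀ = V_3/(1+r)^3 = 35.5911/(1+0.1279)^3 = 24.8045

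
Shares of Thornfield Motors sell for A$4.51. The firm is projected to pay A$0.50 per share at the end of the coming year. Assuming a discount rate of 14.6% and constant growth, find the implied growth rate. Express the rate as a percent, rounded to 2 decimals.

From P₀ = D₁/(r − g), the implied growth is g = r − D₁/P₀.
g = 0.146 − 0.50/4.51 = 0.146 − 0.11086 = 0.03514

3.51%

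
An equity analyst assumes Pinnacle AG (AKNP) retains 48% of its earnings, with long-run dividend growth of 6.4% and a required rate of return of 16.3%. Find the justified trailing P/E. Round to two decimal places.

Payout ratio b = 1 − 0.48 = 0.52.
Justified trailing P/E = b(1+g)/(r−g) = 0.52×(1+0.064)/(0.163−0.064) = 5.5887

5.59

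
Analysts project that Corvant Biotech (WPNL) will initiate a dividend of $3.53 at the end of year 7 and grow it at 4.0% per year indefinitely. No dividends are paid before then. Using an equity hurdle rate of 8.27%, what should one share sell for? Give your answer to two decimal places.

Deferred-dividend DDM. At t=6 the remaining stream is a growing perpetuity with first payment D_7 = 3.53.
V_6 = D_7/(r−g) = 3.53/(0.0827−0.04) = 82.6698
P₀ = V_6/(1+r)^6 = 82.6698/(1+0.0827)^6 = 51.3213

$51.32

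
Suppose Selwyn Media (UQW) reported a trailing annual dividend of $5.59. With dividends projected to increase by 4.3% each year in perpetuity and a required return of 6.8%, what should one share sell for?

$233.21

Gordon growth model: P₀ = D₁/(r − g). D₁ = 5.59 × (1 + 0.043) = 5.8304.
P₀ = 5.8304 / (0.068 − 0.043) = 5.8304 / 0.025 = 233.2148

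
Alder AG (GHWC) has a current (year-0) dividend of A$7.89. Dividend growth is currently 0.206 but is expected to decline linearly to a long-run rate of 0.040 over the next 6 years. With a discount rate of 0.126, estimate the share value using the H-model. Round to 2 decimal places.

A$141.10

H-model: P₀ = D₀[(1+g_L) + H(g_S−g_L)]/(r−g_L), with H = 6/2 = 3.
P₀ = 7.89 × [(1+0.04) + 3×(0.206−0.04)] / (0.126−0.04)
   = 7.89 × 1.5380 / 0.086 = 141.1026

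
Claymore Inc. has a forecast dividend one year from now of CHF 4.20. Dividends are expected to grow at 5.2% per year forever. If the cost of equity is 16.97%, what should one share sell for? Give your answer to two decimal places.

CHF 35.68

Gordon growth model: P₀ = D₁/(r − g), with D₁ = 4.20 given directly.
P₀ = 4.2000 / (0.1697 − 0.052) = 4.2000 / 0.1177 = 35.6839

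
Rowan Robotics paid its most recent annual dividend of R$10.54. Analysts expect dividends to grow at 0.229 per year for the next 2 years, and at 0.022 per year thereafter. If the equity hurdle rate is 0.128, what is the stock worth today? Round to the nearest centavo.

Two-stage DDM. Project D₁…D_2 at 0.229, terminal growth 0.022, discount at r = 0.128.
D_1 = 12.9537
D_2 = 15.9200
Terminal value at t=2: TV = D_3/(r−g) = 16.2703/(0.128−0.022) = 153.4933
P₀ = 12.9537/(1+0.128)^1 + 15.9200/(1+0.128)^2 + 153.4933/(1+0.128)^2 = 144.6301

R$144.63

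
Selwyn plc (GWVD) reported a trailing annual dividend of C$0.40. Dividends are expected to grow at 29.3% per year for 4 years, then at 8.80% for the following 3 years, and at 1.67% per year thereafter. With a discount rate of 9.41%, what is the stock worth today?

C$14.86

Three-stage DDM. Project D₁…D_7; terminal Gordon value at t=7 with g = 0.0167; discount at r = 0.0941.
D_1 = 0.5172
D_2 = 0.6687
D_3 = 0.8647
D_4 = 1.1180
D_5 = 1.2164
D_6 = 1.3235
D_7 = 1.4399
TV_7 = 1.4640/(0.0941−0.0167) = 18.9144
P₀ = Σ Dₜ/(1+r)ᵗ + TV_7/(1+r)^7 = 14.8650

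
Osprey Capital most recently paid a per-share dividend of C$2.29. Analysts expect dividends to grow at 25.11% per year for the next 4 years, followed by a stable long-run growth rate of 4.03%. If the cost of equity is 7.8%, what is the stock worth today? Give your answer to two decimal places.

Two-stage DDM. Project D₁…D_4 at 0.2511, terminal growth 0.0403, discount at r = 0.078.
D_1 = 2.8650
D_2 = 3.5844
D_3 = 4.4845
D_4 = 5.6105
Terminal value at t=4: TV = D_5/(r−g) = 5.8366/(0.078−0.0403) = 154.8178
P₀ = 2.8650/(1+0.078)^1 + 3.5844/(1+0.078)^2 + 4.4845/(1+0.078)^3 + 5.6105/(1+0.078)^4 + 154.8178/(1+0.078)^4 = 128.1191

C$128.12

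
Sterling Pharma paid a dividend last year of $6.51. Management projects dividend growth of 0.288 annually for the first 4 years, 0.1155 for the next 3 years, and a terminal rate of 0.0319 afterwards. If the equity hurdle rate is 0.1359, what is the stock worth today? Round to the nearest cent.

Three-stage DDM. Project D₁…D_7; terminal Gordon value at t=7 with g = 0.0319; discount at r = 0.1359.
D_1 = 8.3849
D_2 = 10.7997
D_3 = 13.9100
D_4 = 17.9161
D_5 = 19.9855
D_6 = 22.2938
D_7 = 24.8687
TV_7 = 25.6620/(0.1359−0.0319) = 246.7502
P₀ = Σ Dₜ/(1+r)ᵗ + TV_7/(1+r)^7 = 168.2733

$168.27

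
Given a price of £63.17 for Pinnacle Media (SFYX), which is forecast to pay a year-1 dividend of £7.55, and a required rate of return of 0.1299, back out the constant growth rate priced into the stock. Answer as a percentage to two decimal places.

From P₀ = D₁/(r − g), the implied growth is g = r − D₁/P₀.
g = 0.1299 − 7.55/63.17 = 0.1299 − 0.11952 = 0.01038

1.04%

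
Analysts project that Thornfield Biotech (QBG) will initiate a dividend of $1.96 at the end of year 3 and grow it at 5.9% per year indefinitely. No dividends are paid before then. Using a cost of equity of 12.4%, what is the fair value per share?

Deferred-dividend DDM. At t=2 the remaining stream is a growing perpetuity with first payment D_3 = 1.96.
V_2 = D_3/(r−g) = 1.96/(0.124−0.059) = 30.1538
P₀ = V_2/(1+r)^2 = 30.1538/(1+0.124)^2 = 23.8677

$23.87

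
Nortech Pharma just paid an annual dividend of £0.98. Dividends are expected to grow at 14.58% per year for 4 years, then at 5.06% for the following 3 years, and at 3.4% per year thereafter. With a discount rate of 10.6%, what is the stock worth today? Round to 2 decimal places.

£21.24

Three-stage DDM. Project D₁…D_7; terminal Gordon value at t=7 with g = 0.034; discount at r = 0.106.
D_1 = 1.1229
D_2 = 1.2866
D_3 = 1.4742
D_4 = 1.6891
D_5 = 1.7746
D_6 = 1.8644
D_7 = 1.9587
TV_7 = 2.0253/(0.106−0.034) = 28.1295
P₀ = Σ Dₜ/(1+r)ᵗ + TV_7/(1+r)^7 = 21.2396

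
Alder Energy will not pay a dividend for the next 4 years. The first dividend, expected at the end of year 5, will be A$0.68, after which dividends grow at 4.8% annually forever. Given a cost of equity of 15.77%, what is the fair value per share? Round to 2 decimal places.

Deferred-dividend DDM. At t=4 the remaining stream is a growing perpetuity with first payment D_5 = 0.68.
V_4 = D_5/(r−g) = 0.68/(0.1577−0.048) = 6.1987
P₀ = V_4/(1+r)^4 = 6.1987/(1+0.1577)^4 = 3.4508

A$3.45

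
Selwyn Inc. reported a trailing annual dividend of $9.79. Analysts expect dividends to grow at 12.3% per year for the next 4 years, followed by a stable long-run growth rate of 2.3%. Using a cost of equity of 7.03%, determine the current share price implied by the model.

$300.85

Two-stage DDM. Project D₁…D_4 at 0.123, terminal growth 0.023, discount at r = 0.0703.
D_1 = 10.9942
D_2 = 12.3465
D_3 = 13.8651
D_4 = 15.5705
Terminal value at t=4: TV = D_5/(r−g) = 15.9286/(0.0703−0.023) = 336.7567
P₀ = 10.9942/(1+0.0703)^1 + 12.3465/(1+0.0703)^2 + 13.8651/(1+0.0703)^3 + 15.5705/(1+0.0703)^4 + 336.7567/(1+0.0703)^4 = 300.8458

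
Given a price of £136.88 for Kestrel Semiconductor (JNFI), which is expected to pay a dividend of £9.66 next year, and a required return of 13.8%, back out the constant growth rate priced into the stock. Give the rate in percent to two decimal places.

From P₀ = D₁/(r − g), the implied growth is g = r − D₁/P₀.
g = 0.138 − 9.66/136.88 = 0.138 − 0.07057 = 0.06743

6.74%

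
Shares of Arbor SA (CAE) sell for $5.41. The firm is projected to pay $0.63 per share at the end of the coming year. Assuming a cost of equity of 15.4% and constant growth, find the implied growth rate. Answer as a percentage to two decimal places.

3.75%

From P₀ = D₁/(r − g), the implied growth is g = r − D₁/P₀.
g = 0.154 − 0.63/5.41 = 0.154 − 0.11645 = 0.03755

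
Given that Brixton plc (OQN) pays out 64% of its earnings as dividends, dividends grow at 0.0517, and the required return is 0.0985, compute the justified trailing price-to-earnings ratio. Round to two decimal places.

14.38

Justified trailing P/E = b(1+g)/(r−g) = 0.64×(1+0.0517)/(0.0985−0.0517) = 14.3822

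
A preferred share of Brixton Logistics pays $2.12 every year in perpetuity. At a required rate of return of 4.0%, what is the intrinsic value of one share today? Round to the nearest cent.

$53.00

Zero-growth DDM (perpetuity): P₀ = D/r = 2.12 / 0.04 = 53.0000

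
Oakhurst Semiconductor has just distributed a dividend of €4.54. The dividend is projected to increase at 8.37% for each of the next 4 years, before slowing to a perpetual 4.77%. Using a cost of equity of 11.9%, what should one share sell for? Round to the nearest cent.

Two-stage DDM. Project D₁…D_4 at 0.0837, terminal growth 0.0477, discount at r = 0.119.
D_1 = 4.9200
D_2 = 5.3318
D_3 = 5.7781
D_4 = 6.2617
Terminal value at t=4: TV = D_5/(r−g) = 6.5604/(0.119−0.0477) = 92.0110
P₀ = 4.9200/(1+0.119)^1 + 5.3318/(1+0.119)^2 + 5.7781/(1+0.119)^3 + 6.2617/(1+0.119)^4 + 92.0110/(1+0.119)^4 = 75.4562

€75.46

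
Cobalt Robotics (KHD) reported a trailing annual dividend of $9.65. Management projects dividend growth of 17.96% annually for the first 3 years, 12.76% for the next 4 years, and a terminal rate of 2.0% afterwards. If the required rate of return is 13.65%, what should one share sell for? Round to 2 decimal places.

Three-stage DDM. Project D₁…D_7; terminal Gordon value at t=7 with g = 0.02; discount at r = 0.1365.
D_1 = 11.3831
D_2 = 13.4276
D_3 = 15.8391
D_4 = 17.8602
D_5 = 20.1392
D_6 = 22.7089
D_7 = 25.6066
TV_7 = 26.1187/(0.1365−0.02) = 224.1951
P₀ = Σ Dₜ/(1+r)ᵗ + TV_7/(1+r)^7 = 165.0697

$165.07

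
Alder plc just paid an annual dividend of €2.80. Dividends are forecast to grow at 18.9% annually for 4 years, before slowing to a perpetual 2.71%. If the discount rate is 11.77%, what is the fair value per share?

Two-stage DDM. Project D₁…D_4 at 0.189, terminal growth 0.0271, discount at r = 0.1177.
D_1 = 3.3292
D_2 = 3.9584
D_3 = 4.7066
D_4 = 5.5961
Terminal value at t=4: TV = D_5/(r−g) = 5.7478/(0.1177−0.0271) = 63.4410
P₀ = 3.3292/(1+0.1177)^1 + 3.9584/(1+0.1177)^2 + 4.7066/(1+0.1177)^3 + 5.5961/(1+0.1177)^4 + 63.4410/(1+0.1177)^4 = 53.7546

€53.75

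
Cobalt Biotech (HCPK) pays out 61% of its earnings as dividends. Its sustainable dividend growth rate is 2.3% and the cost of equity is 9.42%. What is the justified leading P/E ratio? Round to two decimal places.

Justified leading P/E = b/(r−g) = 0.61/(0.0942−0.023) = 8.5674

8.57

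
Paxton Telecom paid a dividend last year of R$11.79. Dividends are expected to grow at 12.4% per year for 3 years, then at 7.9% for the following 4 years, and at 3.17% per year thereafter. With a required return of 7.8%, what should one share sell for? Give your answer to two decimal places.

R$390.97

Three-stage DDM. Project D₁…D_7; terminal Gordon value at t=7 with g = 0.0317; discount at r = 0.078.
D_1 = 13.2520
D_2 = 14.8952
D_3 = 16.7422
D_4 = 18.0648
D_5 = 19.4920
D_6 = 21.0318
D_7 = 22.6933
TV_7 = 23.4127/(0.078−0.0317) = 505.6744
P₀ = Σ Dₜ/(1+r)ᵗ + TV_7/(1+r)^7 = 390.9674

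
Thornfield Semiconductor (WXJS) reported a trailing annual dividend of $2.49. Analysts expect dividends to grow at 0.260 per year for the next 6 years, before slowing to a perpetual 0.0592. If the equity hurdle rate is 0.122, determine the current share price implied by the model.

Two-stage DDM. Project D₁…D_6 at 0.26, terminal growth 0.0592, discount at r = 0.122.
D_1 = 3.1374
D_2 = 3.9531
D_3 = 4.9809
D_4 = 6.2760
D_5 = 7.9077
D_6 = 9.9637
Terminal value at t=6: TV = D_7/(r−g) = 10.5536/(0.122−0.0592) = 168.0509
P₀ = 3.1374/(1+0.122)^1 + 3.9531/(1+0.122)^2 + 4.9809/(1+0.122)^3 + 6.2760/(1+0.122)^4 + 7.9077/(1+0.122)^5 + 9.9637/(1+0.122)^6 + 168.0509/(1+0.122)^6 = 107.0977

$107.10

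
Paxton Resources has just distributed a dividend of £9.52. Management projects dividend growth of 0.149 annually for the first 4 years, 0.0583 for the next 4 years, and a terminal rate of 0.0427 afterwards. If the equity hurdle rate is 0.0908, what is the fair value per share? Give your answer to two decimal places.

£312.04

Three-stage DDM. Project D₁…D_8; terminal Gordon value at t=8 with g = 0.0427; discount at r = 0.0908.
D_1 = 10.9385
D_2 = 12.5683
D_3 = 14.4410
D_4 = 16.5927
D_5 = 17.5601
D_6 = 18.5838
D_7 = 19.6672
D_8 = 20.8138
TV_8 = 21.7026/(0.0908−0.0427) = 451.1974
P₀ = Σ Dₜ/(1+r)ᵗ + TV_8/(1+r)^8 = 312.0448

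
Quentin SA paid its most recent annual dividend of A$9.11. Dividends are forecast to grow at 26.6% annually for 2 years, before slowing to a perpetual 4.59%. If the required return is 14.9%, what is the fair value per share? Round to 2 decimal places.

A$133.29

Two-stage DDM. Project D₁…D_2 at 0.266, terminal growth 0.0459, discount at r = 0.149.
D_1 = 11.5333
D_2 = 14.6011
Terminal value at t=2: TV = D_3/(r−g) = 15.2713/(0.149−0.0459) = 148.1212
P₀ = 11.5333/(1+0.149)^1 + 14.6011/(1+0.149)^2 + 148.1212/(1+0.149)^2 = 133.2934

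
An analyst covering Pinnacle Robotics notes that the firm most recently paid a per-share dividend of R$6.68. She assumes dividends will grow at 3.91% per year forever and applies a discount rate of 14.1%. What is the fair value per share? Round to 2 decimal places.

R$68.12

Gordon growth model: P₀ = D₁/(r − g). D₁ = 6.68 × (1 + 0.0391) = 6.9412.
P₀ = 6.9412 / (0.141 − 0.0391) = 6.9412 / 0.1019 = 68.1176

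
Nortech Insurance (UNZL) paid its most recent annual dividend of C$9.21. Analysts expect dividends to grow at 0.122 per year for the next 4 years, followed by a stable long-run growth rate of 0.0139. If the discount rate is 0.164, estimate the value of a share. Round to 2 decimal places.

C$87.34

Two-stage DDM. Project D₁…D_4 at 0.122, terminal growth 0.0139, discount at r = 0.164.
D_1 = 10.3336
D_2 = 11.5943
D_3 = 13.0088
D_4 = 14.5959
Terminal value at t=4: TV = D_5/(r−g) = 14.7988/(0.164−0.0139) = 98.5929
P₀ = 10.3336/(1+0.164)^1 + 11.5943/(1+0.164)^2 + 13.0088/(1+0.164)^3 + 14.5959/(1+0.164)^4 + 98.5929/(1+0.164)^4 = 87.3419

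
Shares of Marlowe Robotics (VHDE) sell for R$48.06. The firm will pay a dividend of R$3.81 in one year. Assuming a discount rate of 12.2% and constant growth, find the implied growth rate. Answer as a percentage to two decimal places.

4.27%

From P₀ = D₁/(r − g), the implied growth is g = r − D₁/P₀.
g = 0.122 − 3.81/48.06 = 0.122 − 0.07928 = 0.04272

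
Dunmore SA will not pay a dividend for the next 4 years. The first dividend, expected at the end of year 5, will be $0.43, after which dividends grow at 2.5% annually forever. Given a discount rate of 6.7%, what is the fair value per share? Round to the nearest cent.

Deferred-dividend DDM. At t=4 the remaining stream is a growing perpetuity with first payment D_5 = 0.43.
V_4 = D_5/(r−g) = 0.43/(0.067−0.025) = 10.2381
P₀ = V_4/(1+r)^4 = 10.2381/(1+0.067)^4 = 7.8988

$7.90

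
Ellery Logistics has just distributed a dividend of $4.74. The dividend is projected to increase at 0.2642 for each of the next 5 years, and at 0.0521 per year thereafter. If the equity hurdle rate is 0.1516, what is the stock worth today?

Two-stage DDM. Project D₁…D_5 at 0.2642, terminal growth 0.0521, discount at r = 0.1516.
D_1 = 5.9923
D_2 = 7.5755
D_3 = 9.5769
D_4 = 12.1071
D_5 = 15.3058
Terminal value at t=5: TV = D_6/(r−g) = 16.1033/(0.1516−0.0521) = 161.8420
P₀ = 5.9923/(1+0.1516)^1 + 7.5755/(1+0.1516)^2 + 9.5769/(1+0.1516)^3 + 12.1071/(1+0.1516)^4 + 15.3058/(1+0.1516)^5 + 161.8420/(1+0.1516)^5 = 111.5340

$111.53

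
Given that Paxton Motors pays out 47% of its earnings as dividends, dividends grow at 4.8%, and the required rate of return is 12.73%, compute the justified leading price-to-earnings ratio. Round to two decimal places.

Justified leading P/E = b/(r−g) = 0.47/(0.1273−0.048) = 5.9269

5.93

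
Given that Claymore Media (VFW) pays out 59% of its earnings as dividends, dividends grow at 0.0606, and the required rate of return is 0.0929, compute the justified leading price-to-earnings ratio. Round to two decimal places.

18.27

Justified leading P/E = b/(r−g) = 0.59/(0.0929−0.0606) = 18.2663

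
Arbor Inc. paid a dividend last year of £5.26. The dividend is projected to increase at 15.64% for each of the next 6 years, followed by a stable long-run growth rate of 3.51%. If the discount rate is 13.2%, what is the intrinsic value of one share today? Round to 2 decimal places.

Two-stage DDM. Project D₁…D_6 at 0.1564, terminal growth 0.0351, discount at r = 0.132.
D_1 = 6.0827
D_2 = 7.0340
D_3 = 8.1341
D_4 = 9.4063
D_5 = 10.8774
D_6 = 12.5787
Terminal value at t=6: TV = D_7/(r−g) = 13.0202/(0.132−0.0351) = 134.3670
P₀ = 6.0827/(1+0.132)^1 + 7.0340/(1+0.132)^2 + 8.1341/(1+0.132)^3 + 9.4063/(1+0.132)^4 + 10.8774/(1+0.132)^5 + 12.5787/(1+0.132)^6 + 134.3670/(1+0.132)^6 = 97.8862

£97.89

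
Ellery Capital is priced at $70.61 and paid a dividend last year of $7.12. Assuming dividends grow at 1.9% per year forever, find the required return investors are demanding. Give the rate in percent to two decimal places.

Rearranging the constant-growth DDM: r = D₁/P₀ + g.
D₁ = 7.12 × (1 + 0.019) = 7.2553.
r = 7.2553 / 70.61 + 0.019 = 0.10275 + 0.019 = 0.12175

12.18%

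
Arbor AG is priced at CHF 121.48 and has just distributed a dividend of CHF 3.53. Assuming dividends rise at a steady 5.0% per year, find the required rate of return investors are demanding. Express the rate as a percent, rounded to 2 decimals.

8.05%

Rearranging the constant-growth DDM: r = D₁/P₀ + g.
D₁ = 3.53 × (1 + 0.05) = 3.7065.
r = 3.7065 / 121.48 + 0.05 = 0.03051 + 0.05 = 0.08051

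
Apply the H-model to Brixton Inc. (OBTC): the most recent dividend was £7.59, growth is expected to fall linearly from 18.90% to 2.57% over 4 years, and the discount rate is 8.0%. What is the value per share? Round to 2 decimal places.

£189.02

H-model: P₀ = D₀[(1+g_L) + H(g_S−g_L)]/(r−g_L), with H = 4/2 = 2.
P₀ = 7.59 × [(1+0.0257) + 2×(0.189−0.0257)] / (0.08−0.0257)
   = 7.59 × 1.3523 / 0.0543 = 189.0231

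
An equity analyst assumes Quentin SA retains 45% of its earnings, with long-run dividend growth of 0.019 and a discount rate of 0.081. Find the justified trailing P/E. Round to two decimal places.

9.04

Payout ratio b = 1 − 0.45 = 0.55.
Justified trailing P/E = b(1+g)/(r−g) = 0.55×(1+0.019)/(0.081−0.019) = 9.0395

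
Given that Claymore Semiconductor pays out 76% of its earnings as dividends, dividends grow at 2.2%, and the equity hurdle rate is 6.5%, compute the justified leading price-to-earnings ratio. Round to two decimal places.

Justified leading P/E = b/(r−g) = 0.76/(0.065−0.022) = 17.6744

17.67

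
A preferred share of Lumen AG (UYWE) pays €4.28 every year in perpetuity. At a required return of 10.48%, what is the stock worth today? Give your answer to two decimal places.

Zero-growth DDM (perpetuity): P₀ = D/r = 4.28 / 0.1048 = 40.8397

€40.84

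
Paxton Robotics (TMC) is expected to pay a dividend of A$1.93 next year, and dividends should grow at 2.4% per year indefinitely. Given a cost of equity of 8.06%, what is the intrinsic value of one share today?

Gordon growth model: P₀ = D₁/(r − g), with D₁ = 1.93 given directly.
P₀ = 1.9300 / (0.0806 − 0.024) = 1.9300 / 0.0566 = 34.0989

A$34.10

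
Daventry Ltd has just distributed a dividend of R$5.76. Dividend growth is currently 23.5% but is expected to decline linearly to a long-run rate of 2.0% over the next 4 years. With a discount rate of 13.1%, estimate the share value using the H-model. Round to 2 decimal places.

R$75.24

H-model: P₀ = D₀[(1+g_L) + H(g_S−g_L)]/(r−g_L), with H = 4/2 = 2.
P₀ = 5.76 × [(1+0.02) + 2×(0.235−0.02)] / (0.131−0.02)
   = 5.76 × 1.4500 / 0.111 = 75.2432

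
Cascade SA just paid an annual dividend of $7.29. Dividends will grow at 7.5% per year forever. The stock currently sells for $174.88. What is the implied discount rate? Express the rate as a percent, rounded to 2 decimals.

11.98%

Rearranging the constant-growth DDM: r = D₁/P₀ + g.
D₁ = 7.29 × (1 + 0.075) = 7.8367.
r = 7.8367 / 174.88 + 0.075 = 0.04481 + 0.075 = 0.11981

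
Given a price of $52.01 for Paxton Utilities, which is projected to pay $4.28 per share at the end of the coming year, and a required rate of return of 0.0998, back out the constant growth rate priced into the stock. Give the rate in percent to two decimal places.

From P₀ = D₁/(r − g), the implied growth is g = r − D₁/P₀.
g = 0.0998 − 4.28/52.01 = 0.0998 − 0.08229 = 0.01751

1.75%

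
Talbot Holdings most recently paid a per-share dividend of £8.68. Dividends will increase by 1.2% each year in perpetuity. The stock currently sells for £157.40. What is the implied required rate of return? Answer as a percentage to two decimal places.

6.78%

Rearranging the constant-growth DDM: r = D₁/P₀ + g.
D₁ = 8.68 × (1 + 0.012) = 8.7842.
r = 8.7842 / 157.40 + 0.012 = 0.05581 + 0.012 = 0.06781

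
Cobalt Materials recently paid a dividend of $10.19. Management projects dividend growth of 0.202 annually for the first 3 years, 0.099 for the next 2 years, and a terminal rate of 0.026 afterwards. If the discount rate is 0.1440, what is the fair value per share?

Three-stage DDM. Project D₁…D_5; terminal Gordon value at t=5 with g = 0.026; discount at r = 0.144.
D_1 = 12.2484
D_2 = 14.7226
D_3 = 17.6965
D_4 = 19.4485
D_5 = 21.3739
TV_5 = 21.9296/(0.144−0.026) = 185.8439
P₀ = Σ Dₜ/(1+r)ᵗ + TV_5/(1+r)^5 = 150.8847

$150.88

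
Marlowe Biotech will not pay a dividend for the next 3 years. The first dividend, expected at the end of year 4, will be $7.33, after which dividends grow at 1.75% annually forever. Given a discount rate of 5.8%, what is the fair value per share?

Deferred-dividend DDM. At t=3 the remaining stream is a growing perpetuity with first payment D_4 = 7.33.
V_3 = D_4/(r−g) = 7.33/(0.058−0.0175) = 180.9877
P₀ = V_3/(1+r)^3 = 180.9877/(1+0.058)^3 = 152.8241

$152.82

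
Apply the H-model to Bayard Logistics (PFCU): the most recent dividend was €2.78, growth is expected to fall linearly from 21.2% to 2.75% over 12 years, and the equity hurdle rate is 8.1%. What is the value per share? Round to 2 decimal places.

H-model: P₀ = D₀[(1+g_L) + H(g_S−g_L)]/(r−g_L), with H = 12/2 = 6.
P₀ = 2.78 × [(1+0.0275) + 6×(0.212−0.0275)] / (0.081−0.0275)
   = 2.78 × 2.1345 / 0.0535 = 110.9142

€110.91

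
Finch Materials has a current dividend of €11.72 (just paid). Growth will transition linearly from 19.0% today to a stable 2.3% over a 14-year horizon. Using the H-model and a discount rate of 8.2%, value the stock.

€435.43

H-model: P₀ = D₀[(1+g_L) + H(g_S−g_L)]/(r−g_L), with H = 14/2 = 7.
P₀ = 11.72 × [(1+0.023) + 7×(0.19−0.023)] / (0.082−0.023)
   = 11.72 × 2.1920 / 0.059 = 435.4278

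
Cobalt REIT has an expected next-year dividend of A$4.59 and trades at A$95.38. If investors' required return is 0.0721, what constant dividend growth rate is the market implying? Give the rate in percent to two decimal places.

2.40%

From P₀ = D₁/(r − g), the implied growth is g = r − D₁/P₀.
g = 0.0721 − 4.59/95.38 = 0.0721 − 0.04812 = 0.02398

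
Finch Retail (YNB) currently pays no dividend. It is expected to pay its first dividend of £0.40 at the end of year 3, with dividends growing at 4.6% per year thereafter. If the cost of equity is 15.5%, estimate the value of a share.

£2.75

Deferred-dividend DDM. At t=2 the remaining stream is a growing perpetuity with first payment D_3 = 0.40.
V_2 = D_3/(r−g) = 0.40/(0.155−0.046) = 3.6697
P₀ = V_2/(1+r)^2 = 3.6697/(1+0.155)^2 = 2.7509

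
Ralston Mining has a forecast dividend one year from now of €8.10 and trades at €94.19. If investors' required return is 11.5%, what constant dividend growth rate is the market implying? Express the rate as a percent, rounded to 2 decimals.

2.90%

From P₀ = D₁/(r − g), the implied growth is g = r − D₁/P₀.
g = 0.115 − 8.10/94.19 = 0.115 − 0.08600 = 0.02900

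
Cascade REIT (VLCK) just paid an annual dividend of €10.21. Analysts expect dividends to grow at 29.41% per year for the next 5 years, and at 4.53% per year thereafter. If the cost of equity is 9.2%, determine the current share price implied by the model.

€621.60

Two-stage DDM. Project D₁…D_5 at 0.2941, terminal growth 0.0453, discount at r = 0.092.
D_1 = 13.2128
D_2 = 17.0986
D_3 = 22.1273
D_4 = 28.6350
D_5 = 37.0565
Terminal value at t=5: TV = D_6/(r−g) = 38.7352/(0.092−0.0453) = 829.4477
P₀ = 13.2128/(1+0.092)^1 + 17.0986/(1+0.092)^2 + 22.1273/(1+0.092)^3 + 28.6350/(1+0.092)^4 + 37.0565/(1+0.092)^5 + 829.4477/(1+0.092)^5 = 621.5986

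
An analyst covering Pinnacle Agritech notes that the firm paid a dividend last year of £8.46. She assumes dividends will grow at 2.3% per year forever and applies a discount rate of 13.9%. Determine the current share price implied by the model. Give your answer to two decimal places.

Gordon growth model: P₀ = D₁/(r − g). D₁ = 8.46 × (1 + 0.023) = 8.6546.
P₀ = 8.6546 / (0.139 − 0.023) = 8.6546 / 0.116 = 74.6084

£74.61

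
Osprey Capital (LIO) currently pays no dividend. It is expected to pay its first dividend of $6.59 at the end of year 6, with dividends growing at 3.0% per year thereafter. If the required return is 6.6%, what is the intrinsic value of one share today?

Deferred-dividend DDM. At t=5 the remaining stream is a growing perpetuity with first payment D_6 = 6.59.
V_5 = D_6/(r−g) = 6.59/(0.066−0.03) = 183.0556
P₀ = V_5/(1+r)^5 = 183.0556/(1+0.066)^5 = 132.9832

$132.98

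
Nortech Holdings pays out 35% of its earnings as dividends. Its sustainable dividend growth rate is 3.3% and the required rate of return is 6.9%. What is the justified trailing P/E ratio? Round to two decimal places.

Justified trailing P/E = b(1+g)/(r−g) = 0.35×(1+0.033)/(0.069−0.033) = 10.0431

10.04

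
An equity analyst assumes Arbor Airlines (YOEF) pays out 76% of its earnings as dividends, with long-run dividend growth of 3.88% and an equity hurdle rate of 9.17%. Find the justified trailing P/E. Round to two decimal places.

Justified trailing P/E = b(1+g)/(r−g) = 0.76×(1+0.0388)/(0.0917−0.0388) = 14.9242

14.92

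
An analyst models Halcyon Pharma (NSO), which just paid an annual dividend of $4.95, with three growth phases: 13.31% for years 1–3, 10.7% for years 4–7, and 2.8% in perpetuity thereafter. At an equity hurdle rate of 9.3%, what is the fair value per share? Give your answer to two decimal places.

$130.52

Three-stage DDM. Project D₁…D_7; terminal Gordon value at t=7 with g = 0.028; discount at r = 0.093.
D_1 = 5.6088
D_2 = 6.3554
D_3 = 7.2013
D_4 = 7.9718
D_5 = 8.8248
D_6 = 9.7691
D_7 = 10.8143
TV_7 = 11.1172/(0.093−0.028) = 171.0331
P₀ = Σ Dₜ/(1+r)ᵗ + TV_7/(1+r)^7 = 130.5203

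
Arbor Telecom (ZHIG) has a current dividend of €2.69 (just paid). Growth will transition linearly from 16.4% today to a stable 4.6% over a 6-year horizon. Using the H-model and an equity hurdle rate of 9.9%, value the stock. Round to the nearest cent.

H-model: P₀ = D₀[(1+g_L) + H(g_S−g_L)]/(r−g_L), with H = 6/2 = 3.
P₀ = 2.69 × [(1+0.046) + 3×(0.164−0.046)] / (0.099−0.046)
   = 2.69 × 1.4000 / 0.053 = 71.0566

€71.06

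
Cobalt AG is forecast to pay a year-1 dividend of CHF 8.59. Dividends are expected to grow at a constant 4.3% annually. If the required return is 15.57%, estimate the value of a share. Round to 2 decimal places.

CHF 76.22

Gordon growth model: P₀ = D₁/(r − g), with D₁ = 8.59 given directly.
P₀ = 8.5900 / (0.1557 − 0.043) = 8.5900 / 0.1127 = 76.2201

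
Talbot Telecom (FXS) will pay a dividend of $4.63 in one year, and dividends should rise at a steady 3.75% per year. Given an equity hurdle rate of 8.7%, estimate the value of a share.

$93.54

Gordon growth model: P₀ = D₁/(r − g), with D₁ = 4.63 given directly.
P₀ = 4.6300 / (0.087 − 0.0375) = 4.6300 / 0.0495 = 93.5354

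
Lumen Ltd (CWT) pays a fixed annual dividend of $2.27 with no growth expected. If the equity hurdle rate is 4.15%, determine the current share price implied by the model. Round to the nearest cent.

Zero-growth DDM (perpetuity): P₀ = D/r = 2.27 / 0.0415 = 54.6988

$54.70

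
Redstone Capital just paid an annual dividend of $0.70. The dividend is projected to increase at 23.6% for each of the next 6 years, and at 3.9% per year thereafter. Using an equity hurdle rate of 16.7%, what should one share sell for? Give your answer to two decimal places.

$13.18

Two-stage DDM. Project D₁…D_6 at 0.236, terminal growth 0.039, discount at r = 0.167.
D_1 = 0.8652
D_2 = 1.0694
D_3 = 1.3218
D_4 = 1.6337
D_5 = 2.0193
D_6 = 2.4958
Terminal value at t=6: TV = D_7/(r−g) = 2.5931/(0.167−0.039) = 20.2588
P₀ = 0.8652/(1+0.167)^1 + 1.0694/(1+0.167)^2 + 1.3218/(1+0.167)^3 + 1.6337/(1+0.167)^4 + 2.0193/(1+0.167)^5 + 2.4958/(1+0.167)^6 + 20.2588/(1+0.167)^6 = 13.1803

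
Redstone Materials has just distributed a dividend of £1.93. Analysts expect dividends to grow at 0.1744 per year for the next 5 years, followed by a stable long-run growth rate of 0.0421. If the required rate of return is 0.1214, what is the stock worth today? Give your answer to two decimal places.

£43.06

Two-stage DDM. Project D₁…D_5 at 0.1744, terminal growth 0.0421, discount at r = 0.1214.
D_1 = 2.2666
D_2 = 2.6619
D_3 = 3.1261
D_4 = 3.6713
D_5 = 4.3116
Terminal value at t=5: TV = D_6/(r−g) = 4.4931/(0.1214−0.0421) = 56.6596
P₀ = 2.2666/(1+0.1214)^1 + 2.6619/(1+0.1214)^2 + 3.1261/(1+0.1214)^3 + 3.6713/(1+0.1214)^4 + 4.3116/(1+0.1214)^5 + 56.6596/(1+0.1214)^5 = 43.0576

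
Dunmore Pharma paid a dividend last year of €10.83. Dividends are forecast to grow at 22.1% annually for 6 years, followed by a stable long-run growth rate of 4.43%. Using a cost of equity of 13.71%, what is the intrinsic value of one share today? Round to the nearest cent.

Two-stage DDM. Project D₁…D_6 at 0.221, terminal growth 0.0443, discount at r = 0.1371.
D_1 = 13.2234
D_2 = 16.1458
D_3 = 19.7140
D_4 = 24.0708
D_5 = 29.3905
D_6 = 35.8858
Terminal value at t=6: TV = D_7/(r−g) = 37.4755/(0.1371−0.0443) = 403.8311
P₀ = 13.2234/(1+0.1371)^1 + 16.1458/(1+0.1371)^2 + 19.7140/(1+0.1371)^3 + 24.0708/(1+0.1371)^4 + 29.3905/(1+0.1371)^5 + 35.8858/(1+0.1371)^6 + 403.8311/(1+0.1371)^6 = 270.7968

€270.80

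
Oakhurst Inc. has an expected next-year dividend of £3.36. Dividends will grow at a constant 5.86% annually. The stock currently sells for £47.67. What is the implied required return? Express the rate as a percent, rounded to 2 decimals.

12.91%

Rearranging the constant-growth DDM: r = D₁/P₀ + g.
r = 3.3600 / 47.67 + 0.0586 = 0.07048 + 0.0586 = 0.12908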